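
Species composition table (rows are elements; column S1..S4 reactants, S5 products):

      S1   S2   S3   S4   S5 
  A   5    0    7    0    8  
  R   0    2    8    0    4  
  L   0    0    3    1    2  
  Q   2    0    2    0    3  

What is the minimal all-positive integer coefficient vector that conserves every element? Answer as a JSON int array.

A: 5·5+4·0+1·7+5·0 = 32 | 4·8 = 32
R: 5·0+4·2+1·8+5·0 = 16 | 4·4 = 16
L: 5·0+4·0+1·3+5·1 = 8 | 4·2 = 8
Q: 5·2+4·0+1·2+5·0 = 12 | 4·3 = 12
gcd(5,4,1,5,4) = 1

Coefficients: [5, 4, 1, 5, 4]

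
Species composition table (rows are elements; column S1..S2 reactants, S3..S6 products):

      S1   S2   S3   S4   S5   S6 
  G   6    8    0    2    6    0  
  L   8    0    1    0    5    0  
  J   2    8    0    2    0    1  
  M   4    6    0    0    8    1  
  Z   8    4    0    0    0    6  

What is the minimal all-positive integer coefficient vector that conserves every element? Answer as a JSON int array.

G: 1·6+1·8 = 14 | 3·0+4·2+1·6+2·0 = 14
L: 1·8+1·0 = 8 | 3·1+4·0+1·5+2·0 = 8
J: 1·2+1·8 = 10 | 3·0+4·2+1·0+2·1 = 10
M: 1·4+1·6 = 10 | 3·0+4·0+1·8+2·1 = 10
Z: 1·8+1·4 = 12 | 3·0+4·0+1·0+2·6 = 12
gcd(1,1,3,4,1,2) = 1

Coefficients: [1, 1, 3, 4, 1, 2]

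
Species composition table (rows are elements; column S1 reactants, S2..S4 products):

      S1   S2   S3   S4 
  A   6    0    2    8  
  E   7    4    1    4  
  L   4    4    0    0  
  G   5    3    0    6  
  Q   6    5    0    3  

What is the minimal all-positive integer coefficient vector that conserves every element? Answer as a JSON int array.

A: 3·6 = 18 | 3·0+5·2+1·8 = 18
E: 3·7 = 21 | 3·4+5·1+1·4 = 21
L: 3·4 = 12 | 3·4+5·0+1·0 = 12
G: 3·5 = 15 | 3·3+5·0+1·6 = 15
Q: 3·6 = 18 | 3·5+5·0+1·3 = 18
gcd(3,3,5,1) = 1

Coefficients: [3, 3, 5, 1]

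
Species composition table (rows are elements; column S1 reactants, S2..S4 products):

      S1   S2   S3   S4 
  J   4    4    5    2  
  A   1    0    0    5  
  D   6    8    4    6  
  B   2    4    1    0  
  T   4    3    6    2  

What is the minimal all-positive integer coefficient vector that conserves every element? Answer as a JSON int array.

J: 5·4 = 20 | 2·4+2·5+1·2 = 20
A: 5·1 = 5 | 2·0+2·0+1·5 = 5
D: 5·6 = 30 | 2·8+2·4+1·6 = 30
B: 5·2 = 10 | 2·4+2·1+1·0 = 10
T: 5·4 = 20 | 2·3+2·6+1·2 = 20
gcd(5,2,2,1) = 1

Coefficients: [5, 2, 2, 1]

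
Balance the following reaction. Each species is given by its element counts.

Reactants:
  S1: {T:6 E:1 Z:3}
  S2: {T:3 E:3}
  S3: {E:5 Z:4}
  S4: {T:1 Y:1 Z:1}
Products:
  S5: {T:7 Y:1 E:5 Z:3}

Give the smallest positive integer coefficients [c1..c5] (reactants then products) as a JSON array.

Coefficients: [2, 6, 1, 5, 5]

T: 2·6+6·3+1·0+5·1 = 35 | 5·7 = 35
Y: 2·0+6·0+1·0+5·1 = 5 | 5·1 = 5
E: 2·1+6·3+1·5+5·0 = 25 | 5·5 = 25
Z: 2·3+6·0+1·4+5·1 = 15 | 5·3 = 15
gcd(2,6,1,5,5) = 1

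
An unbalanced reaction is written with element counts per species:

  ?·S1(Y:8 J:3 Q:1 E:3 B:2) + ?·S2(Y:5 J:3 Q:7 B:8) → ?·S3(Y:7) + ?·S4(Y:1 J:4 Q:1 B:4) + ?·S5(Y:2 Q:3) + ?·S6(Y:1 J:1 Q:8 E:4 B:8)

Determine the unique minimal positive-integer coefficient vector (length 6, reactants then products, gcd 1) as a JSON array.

Coefficients: [4, 5, 6, 6, 3, 3]

Y: 4·8+5·5 = 57 | 6·7+6·1+3·2+3·1 = 57
J: 4·3+5·3 = 27 | 6·0+6·4+3·0+3·1 = 27
Q: 4·1+5·7 = 39 | 6·0+6·1+3·3+3·8 = 39
E: 4·3+5·0 = 12 | 6·0+6·0+3·0+3·4 = 12
B: 4·2+5·8 = 48 | 6·0+6·4+3·0+3·8 = 48
gcd(4,5,6,6,3,3) = 1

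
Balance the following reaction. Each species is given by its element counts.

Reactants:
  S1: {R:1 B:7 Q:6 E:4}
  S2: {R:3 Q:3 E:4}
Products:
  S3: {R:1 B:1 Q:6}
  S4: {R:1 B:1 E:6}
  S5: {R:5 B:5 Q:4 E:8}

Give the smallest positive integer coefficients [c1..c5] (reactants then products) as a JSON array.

Coefficients: [3, 6, 4, 2, 3]

R: 3·1+6·3 = 21 | 4·1+2·1+3·5 = 21
B: 3·7+6·0 = 21 | 4·1+2·1+3·5 = 21
Q: 3·6+6·3 = 36 | 4·6+2·0+3·4 = 36
E: 3·4+6·4 = 36 | 4·0+2·6+3·8 = 36
gcd(3,6,4,2,3) = 1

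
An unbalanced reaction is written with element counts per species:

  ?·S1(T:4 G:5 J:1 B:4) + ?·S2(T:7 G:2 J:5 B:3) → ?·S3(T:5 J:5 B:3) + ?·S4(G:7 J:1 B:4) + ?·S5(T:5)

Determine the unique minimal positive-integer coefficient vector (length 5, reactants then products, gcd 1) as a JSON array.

Coefficients: [5, 5, 5, 5, 6]

T: 5·4+5·7 = 55 | 5·5+5·0+6·5 = 55
G: 5·5+5·2 = 35 | 5·0+5·7+6·0 = 35
J: 5·1+5·5 = 30 | 5·5+5·1+6·0 = 30
B: 5·4+5·3 = 35 | 5·3+5·4+6·0 = 35
gcd(5,5,5,5,6) = 1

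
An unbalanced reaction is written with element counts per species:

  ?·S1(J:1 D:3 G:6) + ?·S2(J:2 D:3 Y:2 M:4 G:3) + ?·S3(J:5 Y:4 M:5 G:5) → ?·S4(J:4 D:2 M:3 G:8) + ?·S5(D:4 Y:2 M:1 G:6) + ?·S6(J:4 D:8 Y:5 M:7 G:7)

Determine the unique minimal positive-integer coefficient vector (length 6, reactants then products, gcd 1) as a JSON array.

J: 5·1+5·2+1·5 = 20 | 3·4+2·0+2·4 = 20
D: 5·3+5·3+1·0 = 30 | 3·2+2·4+2·8 = 30
Y: 5·0+5·2+1·4 = 14 | 3·0+2·2+2·5 = 14
M: 5·0+5·4+1·5 = 25 | 3·3+2·1+2·7 = 25
G: 5·6+5·3+1·5 = 50 | 3·8+2·6+2·7 = 50
gcd(5,5,1,3,2,2) = 1

Coefficients: [5, 5, 1, 3, 2, 2]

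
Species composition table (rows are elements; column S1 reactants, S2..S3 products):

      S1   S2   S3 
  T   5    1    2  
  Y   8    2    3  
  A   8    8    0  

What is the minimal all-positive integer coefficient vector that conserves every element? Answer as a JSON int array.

T: 1·5 = 5 | 1·1+2·2 = 5
Y: 1·8 = 8 | 1·2+2·3 = 8
A: 1·8 = 8 | 1·8+2·0 = 8
gcd(1,1,2) = 1

Coefficients: [1, 1, 2]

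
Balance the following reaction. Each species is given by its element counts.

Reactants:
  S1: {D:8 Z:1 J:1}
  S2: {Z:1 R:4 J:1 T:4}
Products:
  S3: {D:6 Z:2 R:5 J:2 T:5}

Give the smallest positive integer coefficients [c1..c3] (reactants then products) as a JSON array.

Coefficients: [3, 5, 4]

D: 3·8+5·0 = 24 | 4·6 = 24
Z: 3·1+5·1 = 8 | 4·2 = 8
R: 3·0+5·4 = 20 | 4·5 = 20
J: 3·1+5·1 = 8 | 4·2 = 8
T: 3·0+5·4 = 20 | 4·5 = 20
gcd(3,5,4) = 1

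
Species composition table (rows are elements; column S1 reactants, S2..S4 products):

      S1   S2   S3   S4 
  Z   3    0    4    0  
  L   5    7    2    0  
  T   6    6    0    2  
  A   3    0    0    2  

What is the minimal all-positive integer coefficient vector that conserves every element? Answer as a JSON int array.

Z: 4·3 = 12 | 2·0+3·4+6·0 = 12
L: 4·5 = 20 | 2·7+3·2+6·0 = 20
T: 4·6 = 24 | 2·6+3·0+6·2 = 24
A: 4·3 = 12 | 2·0+3·0+6·2 = 12
gcd(4,2,3,6) = 1

Coefficients: [4, 2, 3, 6]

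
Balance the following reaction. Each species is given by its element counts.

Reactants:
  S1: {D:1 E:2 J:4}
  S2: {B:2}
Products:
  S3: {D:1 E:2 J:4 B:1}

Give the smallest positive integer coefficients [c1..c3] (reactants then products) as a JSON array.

Coefficients: [2, 1, 2]

D: 2·1+1·0 = 2 | 2·1 = 2
E: 2·2+1·0 = 4 | 2·2 = 4
J: 2·4+1·0 = 8 | 2·4 = 8
B: 2·0+1·2 = 2 | 2·1 = 2
gcd(2,1,2) = 1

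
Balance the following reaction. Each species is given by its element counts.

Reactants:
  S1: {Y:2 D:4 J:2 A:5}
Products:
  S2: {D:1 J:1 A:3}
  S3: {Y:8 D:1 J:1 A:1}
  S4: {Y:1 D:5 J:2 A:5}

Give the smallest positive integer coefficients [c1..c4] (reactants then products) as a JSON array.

Y: 6·2 = 12 | 3·0+1·8+4·1 = 12
D: 6·4 = 24 | 3·1+1·1+4·5 = 24
J: 6·2 = 12 | 3·1+1·1+4·2 = 12
A: 6·5 = 30 | 3·3+1·1+4·5 = 30
gcd(6,3,1,4) = 1

Coefficients: [6, 3, 1, 4]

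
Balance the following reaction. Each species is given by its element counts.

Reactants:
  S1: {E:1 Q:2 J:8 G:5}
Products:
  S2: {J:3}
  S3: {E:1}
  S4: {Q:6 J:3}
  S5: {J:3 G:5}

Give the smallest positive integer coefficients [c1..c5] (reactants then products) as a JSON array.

E: 3·1 = 3 | 4·0+3·1+1·0+3·0 = 3
Q: 3·2 = 6 | 4·0+3·0+1·6+3·0 = 6
J: 3·8 = 24 | 4·3+3·0+1·3+3·3 = 24
G: 3·5 = 15 | 4·0+3·0+1·0+3·5 = 15
gcd(3,4,3,1,3) = 1

Coefficients: [3, 4, 3, 1, 3]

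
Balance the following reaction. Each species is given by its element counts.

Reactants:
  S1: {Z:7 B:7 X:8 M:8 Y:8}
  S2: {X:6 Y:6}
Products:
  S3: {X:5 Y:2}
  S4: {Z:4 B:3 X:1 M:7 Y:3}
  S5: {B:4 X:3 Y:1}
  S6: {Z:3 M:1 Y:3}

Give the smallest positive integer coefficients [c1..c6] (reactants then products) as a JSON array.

Coefficients: [6, 1, 6, 6, 6, 6]

Z: 6·7+1·0 = 42 | 6·0+6·4+6·0+6·3 = 42
B: 6·7+1·0 = 42 | 6·0+6·3+6·4+6·0 = 42
X: 6·8+1·6 = 54 | 6·5+6·1+6·3+6·0 = 54
M: 6·8+1·0 = 48 | 6·0+6·7+6·0+6·1 = 48
Y: 6·8+1·6 = 54 | 6·2+6·3+6·1+6·3 = 54
gcd(6,1,6,6,6,6) = 1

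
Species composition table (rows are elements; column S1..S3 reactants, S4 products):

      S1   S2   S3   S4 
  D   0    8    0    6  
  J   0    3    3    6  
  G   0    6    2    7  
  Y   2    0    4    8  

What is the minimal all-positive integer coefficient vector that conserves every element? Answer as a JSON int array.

Coefficients: [6, 3, 5, 4]

D: 6·0+3·8+5·0 = 24 | 4·6 = 24
J: 6·0+3·3+5·3 = 24 | 4·6 = 24
G: 6·0+3·6+5·2 = 28 | 4·7 = 28
Y: 6·2+3·0+5·4 = 32 | 4·8 = 32
gcd(6,3,5,4) = 1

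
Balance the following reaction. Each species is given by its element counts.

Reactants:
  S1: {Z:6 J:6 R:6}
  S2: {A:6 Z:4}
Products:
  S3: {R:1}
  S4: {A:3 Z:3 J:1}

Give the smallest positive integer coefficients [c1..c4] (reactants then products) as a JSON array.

A: 1·0+3·6 = 18 | 6·0+6·3 = 18
Z: 1·6+3·4 = 18 | 6·0+6·3 = 18
J: 1·6+3·0 = 6 | 6·0+6·1 = 6
R: 1·6+3·0 = 6 | 6·1+6·0 = 6
gcd(1,3,6,6) = 1

Coefficients: [1, 3, 6, 6]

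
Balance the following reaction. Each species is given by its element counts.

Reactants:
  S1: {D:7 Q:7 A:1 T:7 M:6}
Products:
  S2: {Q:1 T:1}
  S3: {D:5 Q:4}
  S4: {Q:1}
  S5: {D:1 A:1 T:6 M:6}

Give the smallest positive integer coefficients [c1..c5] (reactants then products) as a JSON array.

D: 5·7 = 35 | 5·0+6·5+6·0+5·1 = 35
Q: 5·7 = 35 | 5·1+6·4+6·1+5·0 = 35
A: 5·1 = 5 | 5·0+6·0+6·0+5·1 = 5
T: 5·7 = 35 | 5·1+6·0+6·0+5·6 = 35
M: 5·6 = 30 | 5·0+6·0+6·0+5·6 = 30
gcd(5,5,6,6,5) = 1

Coefficients: [5, 5, 6, 6, 5]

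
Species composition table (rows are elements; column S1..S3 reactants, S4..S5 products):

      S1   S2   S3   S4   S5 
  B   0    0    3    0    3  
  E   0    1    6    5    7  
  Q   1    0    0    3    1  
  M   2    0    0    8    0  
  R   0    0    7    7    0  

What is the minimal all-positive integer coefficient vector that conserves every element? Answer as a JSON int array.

Coefficients: [4, 6, 1, 1, 1]

B: 4·0+6·0+1·3 = 3 | 1·0+1·3 = 3
E: 4·0+6·1+1·6 = 12 | 1·5+1·7 = 12
Q: 4·1+6·0+1·0 = 4 | 1·3+1·1 = 4
M: 4·2+6·0+1·0 = 8 | 1·8+1·0 = 8
R: 4·0+6·0+1·7 = 7 | 1·7+1·0 = 7
gcd(4,6,1,1,1) = 1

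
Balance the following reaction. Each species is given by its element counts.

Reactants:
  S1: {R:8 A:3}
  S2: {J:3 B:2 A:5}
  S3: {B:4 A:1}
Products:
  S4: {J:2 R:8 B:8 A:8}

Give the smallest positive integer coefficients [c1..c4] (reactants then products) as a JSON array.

J: 3·0+2·3+5·0 = 6 | 3·2 = 6
R: 3·8+2·0+5·0 = 24 | 3·8 = 24
B: 3·0+2·2+5·4 = 24 | 3·8 = 24
A: 3·3+2·5+5·1 = 24 | 3·8 = 24
gcd(3,2,5,3) = 1

Coefficients: [3, 2, 5, 3]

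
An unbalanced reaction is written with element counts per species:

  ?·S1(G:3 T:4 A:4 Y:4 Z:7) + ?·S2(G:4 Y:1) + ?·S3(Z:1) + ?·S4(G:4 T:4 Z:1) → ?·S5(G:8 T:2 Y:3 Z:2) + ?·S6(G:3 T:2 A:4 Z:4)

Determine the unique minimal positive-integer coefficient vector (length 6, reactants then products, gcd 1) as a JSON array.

G: 1·3+5·4+2·0+1·4 = 27 | 3·8+1·3 = 27
T: 1·4+5·0+2·0+1·4 = 8 | 3·2+1·2 = 8
A: 1·4+5·0+2·0+1·0 = 4 | 3·0+1·4 = 4
Y: 1·4+5·1+2·0+1·0 = 9 | 3·3+1·0 = 9
Z: 1·7+5·0+2·1+1·1 = 10 | 3·2+1·4 = 10
gcd(1,5,2,1,3,1) = 1

Coefficients: [1, 5, 2, 1, 3, 1]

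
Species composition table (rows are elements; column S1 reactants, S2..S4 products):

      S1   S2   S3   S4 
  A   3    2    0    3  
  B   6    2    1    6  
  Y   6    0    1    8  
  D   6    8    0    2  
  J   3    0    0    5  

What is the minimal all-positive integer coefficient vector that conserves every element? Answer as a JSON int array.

A: 5·3 = 15 | 3·2+6·0+3·3 = 15
B: 5·6 = 30 | 3·2+6·1+3·6 = 30
Y: 5·6 = 30 | 3·0+6·1+3·8 = 30
D: 5·6 = 30 | 3·8+6·0+3·2 = 30
J: 5·3 = 15 | 3·0+6·0+3·5 = 15
gcd(5,3,6,3) = 1

Coefficients: [5, 3, 6, 3]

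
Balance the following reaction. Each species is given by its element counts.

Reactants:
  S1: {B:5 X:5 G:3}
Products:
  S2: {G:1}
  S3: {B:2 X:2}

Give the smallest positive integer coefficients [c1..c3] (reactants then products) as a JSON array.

B: 2·5 = 10 | 6·0+5·2 = 10
X: 2·5 = 10 | 6·0+5·2 = 10
G: 2·3 = 6 | 6·1+5·0 = 6
gcd(2,6,5) = 1

Coefficients: [2, 6, 5]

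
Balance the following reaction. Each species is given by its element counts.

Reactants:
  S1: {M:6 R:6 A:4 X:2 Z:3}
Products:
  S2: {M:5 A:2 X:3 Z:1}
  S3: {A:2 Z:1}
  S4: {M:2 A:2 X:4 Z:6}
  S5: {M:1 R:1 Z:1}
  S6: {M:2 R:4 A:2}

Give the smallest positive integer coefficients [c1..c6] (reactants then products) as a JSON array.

M: 5·6 = 30 | 2·5+1·0+1·2+6·1+6·2 = 30
R: 5·6 = 30 | 2·0+1·0+1·0+6·1+6·4 = 30
A: 5·4 = 20 | 2·2+1·2+1·2+6·0+6·2 = 20
X: 5·2 = 10 | 2·3+1·0+1·4+6·0+6·0 = 10
Z: 5·3 = 15 | 2·1+1·1+1·6+6·1+6·0 = 15
gcd(5,2,1,1,6,6) = 1

Coefficients: [5, 2, 1, 1, 6, 6]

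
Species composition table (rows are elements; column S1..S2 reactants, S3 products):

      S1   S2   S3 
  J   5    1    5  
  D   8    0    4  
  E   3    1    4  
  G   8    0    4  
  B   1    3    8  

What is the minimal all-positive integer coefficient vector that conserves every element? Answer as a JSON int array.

Coefficients: [1, 5, 2]

J: 1·5+5·1 = 10 | 2·5 = 10
D: 1·8+5·0 = 8 | 2·4 = 8
E: 1·3+5·1 = 8 | 2·4 = 8
G: 1·8+5·0 = 8 | 2·4 = 8
B: 1·1+5·3 = 16 | 2·8 = 16
gcd(1,5,2) = 1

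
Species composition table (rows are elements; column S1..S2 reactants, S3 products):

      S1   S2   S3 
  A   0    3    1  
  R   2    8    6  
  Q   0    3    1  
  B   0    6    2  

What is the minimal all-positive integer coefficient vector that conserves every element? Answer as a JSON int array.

A: 5·0+1·3 = 3 | 3·1 = 3
R: 5·2+1·8 = 18 | 3·6 = 18
Q: 5·0+1·3 = 3 | 3·1 = 3
B: 5·0+1·6 = 6 | 3·2 = 6
gcd(5,1,3) = 1

Coefficients: [5, 1, 3]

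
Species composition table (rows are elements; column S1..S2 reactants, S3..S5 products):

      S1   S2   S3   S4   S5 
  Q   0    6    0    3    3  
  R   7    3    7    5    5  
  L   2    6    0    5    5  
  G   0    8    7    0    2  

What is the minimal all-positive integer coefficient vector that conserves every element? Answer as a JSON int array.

Q: 4·0+2·6 = 12 | 2·0+3·3+1·3 = 12
R: 4·7+2·3 = 34 | 2·7+3·5+1·5 = 34
L: 4·2+2·6 = 20 | 2·0+3·5+1·5 = 20
G: 4·0+2·8 = 16 | 2·7+3·0+1·2 = 16
gcd(4,2,2,3,1) = 1

Coefficients: [4, 2, 2, 3, 1]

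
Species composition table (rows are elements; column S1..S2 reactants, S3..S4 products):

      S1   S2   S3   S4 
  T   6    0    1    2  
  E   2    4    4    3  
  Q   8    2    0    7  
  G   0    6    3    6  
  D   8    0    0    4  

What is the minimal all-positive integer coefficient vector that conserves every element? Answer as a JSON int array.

T: 1·6+3·0 = 6 | 2·1+2·2 = 6
E: 1·2+3·4 = 14 | 2·4+2·3 = 14
Q: 1·8+3·2 = 14 | 2·0+2·7 = 14
G: 1·0+3·6 = 18 | 2·3+2·6 = 18
D: 1·8+3·0 = 8 | 2·0+2·4 = 8
gcd(1,3,2,2) = 1

Coefficients: [1, 3, 2, 2]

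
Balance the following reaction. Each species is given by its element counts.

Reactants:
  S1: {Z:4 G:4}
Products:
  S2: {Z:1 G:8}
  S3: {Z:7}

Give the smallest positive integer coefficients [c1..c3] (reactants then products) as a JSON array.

Coefficients: [2, 1, 1]

Z: 2·4 = 8 | 1·1+1·7 = 8
G: 2·4 = 8 | 1·8+1·0 = 8
gcd(2,1,1) = 1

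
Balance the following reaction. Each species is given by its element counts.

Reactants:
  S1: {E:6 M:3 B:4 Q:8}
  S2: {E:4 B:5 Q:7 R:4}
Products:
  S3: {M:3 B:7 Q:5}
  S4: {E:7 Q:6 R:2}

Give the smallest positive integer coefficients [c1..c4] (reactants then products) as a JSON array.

Coefficients: [5, 3, 5, 6]

E: 5·6+3·4 = 42 | 5·0+6·7 = 42
M: 5·3+3·0 = 15 | 5·3+6·0 = 15
B: 5·4+3·5 = 35 | 5·7+6·0 = 35
Q: 5·8+3·7 = 61 | 5·5+6·6 = 61
R: 5·0+3·4 = 12 | 5·0+6·2 = 12
gcd(5,3,5,6) = 1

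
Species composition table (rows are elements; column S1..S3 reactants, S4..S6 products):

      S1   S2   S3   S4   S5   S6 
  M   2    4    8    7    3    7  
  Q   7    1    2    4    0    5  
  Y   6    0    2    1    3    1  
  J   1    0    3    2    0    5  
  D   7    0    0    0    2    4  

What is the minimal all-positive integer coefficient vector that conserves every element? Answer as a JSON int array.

M: 2·2+5·4+5·8 = 64 | 6·7+5·3+1·7 = 64
Q: 2·7+5·1+5·2 = 29 | 6·4+5·0+1·5 = 29
Y: 2·6+5·0+5·2 = 22 | 6·1+5·3+1·1 = 22
J: 2·1+5·0+5·3 = 17 | 6·2+5·0+1·5 = 17
D: 2·7+5·0+5·0 = 14 | 6·0+5·2+1·4 = 14
gcd(2,5,5,6,5,1) = 1

Coefficients: [2, 5, 5, 6, 5, 1]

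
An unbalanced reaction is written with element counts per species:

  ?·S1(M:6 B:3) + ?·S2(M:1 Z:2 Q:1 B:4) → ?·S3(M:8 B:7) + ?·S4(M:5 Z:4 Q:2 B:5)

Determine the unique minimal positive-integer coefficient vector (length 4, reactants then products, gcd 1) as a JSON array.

M: 5·6+4·1 = 34 | 3·8+2·5 = 34
Z: 5·0+4·2 = 8 | 3·0+2·4 = 8
Q: 5·0+4·1 = 4 | 3·0+2·2 = 4
B: 5·3+4·4 = 31 | 3·7+2·5 = 31
gcd(5,4,3,2) = 1

Coefficients: [5, 4, 3, 2]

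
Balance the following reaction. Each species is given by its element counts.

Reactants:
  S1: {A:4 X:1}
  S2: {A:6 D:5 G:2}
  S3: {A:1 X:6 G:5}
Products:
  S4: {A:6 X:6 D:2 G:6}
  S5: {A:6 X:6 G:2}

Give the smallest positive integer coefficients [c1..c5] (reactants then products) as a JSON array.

A: 6·4+2·6+6·1 = 42 | 5·6+2·6 = 42
X: 6·1+2·0+6·6 = 42 | 5·6+2·6 = 42
D: 6·0+2·5+6·0 = 10 | 5·2+2·0 = 10
G: 6·0+2·2+6·5 = 34 | 5·6+2·2 = 34
gcd(6,2,6,5,2) = 1

Coefficients: [6, 2, 6, 5, 2]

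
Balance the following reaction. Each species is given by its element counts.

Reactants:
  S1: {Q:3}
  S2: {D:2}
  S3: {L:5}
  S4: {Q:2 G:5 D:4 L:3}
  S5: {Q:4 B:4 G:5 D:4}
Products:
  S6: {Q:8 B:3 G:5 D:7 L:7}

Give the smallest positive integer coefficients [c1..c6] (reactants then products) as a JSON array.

Coefficients: [6, 6, 5, 1, 3, 4]

Q: 6·3+6·0+5·0+1·2+3·4 = 32 | 4·8 = 32
B: 6·0+6·0+5·0+1·0+3·4 = 12 | 4·3 = 12
G: 6·0+6·0+5·0+1·5+3·5 = 20 | 4·5 = 20
D: 6·0+6·2+5·0+1·4+3·4 = 28 | 4·7 = 28
L: 6·0+6·0+5·5+1·3+3·0 = 28 | 4·7 = 28
gcd(6,6,5,1,3,4) = 1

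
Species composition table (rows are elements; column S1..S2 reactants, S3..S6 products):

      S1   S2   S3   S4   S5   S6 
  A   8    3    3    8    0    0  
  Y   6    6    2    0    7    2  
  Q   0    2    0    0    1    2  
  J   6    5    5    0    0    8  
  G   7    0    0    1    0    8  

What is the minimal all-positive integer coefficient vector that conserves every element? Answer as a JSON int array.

Coefficients: [4, 6, 6, 4, 6, 3]

A: 4·8+6·3 = 50 | 6·3+4·8+6·0+3·0 = 50
Y: 4·6+6·6 = 60 | 6·2+4·0+6·7+3·2 = 60
Q: 4·0+6·2 = 12 | 6·0+4·0+6·1+3·2 = 12
J: 4·6+6·5 = 54 | 6·5+4·0+6·0+3·8 = 54
G: 4·7+6·0 = 28 | 6·0+4·1+6·0+3·8 = 28
gcd(4,6,6,4,6,3) = 1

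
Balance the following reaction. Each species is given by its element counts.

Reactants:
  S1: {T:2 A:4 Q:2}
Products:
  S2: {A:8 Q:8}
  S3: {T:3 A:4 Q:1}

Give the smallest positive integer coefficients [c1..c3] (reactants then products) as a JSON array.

T: 6·2 = 12 | 1·0+4·3 = 12
A: 6·4 = 24 | 1·8+4·4 = 24
Q: 6·2 = 12 | 1·8+4·1 = 12
gcd(6,1,4) = 1

Coefficients: [6, 1, 4]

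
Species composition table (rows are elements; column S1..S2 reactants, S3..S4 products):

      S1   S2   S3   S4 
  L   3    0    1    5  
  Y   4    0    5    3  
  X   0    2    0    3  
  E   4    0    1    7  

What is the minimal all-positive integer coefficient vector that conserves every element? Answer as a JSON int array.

Coefficients: [4, 3, 2, 2]

L: 4·3+3·0 = 12 | 2·1+2·5 = 12
Y: 4·4+3·0 = 16 | 2·5+2·3 = 16
X: 4·0+3·2 = 6 | 2·0+2·3 = 6
E: 4·4+3·0 = 16 | 2·1+2·7 = 16
gcd(4,3,2,2) = 1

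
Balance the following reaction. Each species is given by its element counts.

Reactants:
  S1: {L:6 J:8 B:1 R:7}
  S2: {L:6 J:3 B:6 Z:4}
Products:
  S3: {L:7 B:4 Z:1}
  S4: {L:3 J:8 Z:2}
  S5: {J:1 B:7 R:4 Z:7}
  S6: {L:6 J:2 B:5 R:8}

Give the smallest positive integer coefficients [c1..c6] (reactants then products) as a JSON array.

Coefficients: [4, 5, 3, 5, 1, 3]

L: 4·6+5·6 = 54 | 3·7+5·3+1·0+3·6 = 54
J: 4·8+5·3 = 47 | 3·0+5·8+1·1+3·2 = 47
B: 4·1+5·6 = 34 | 3·4+5·0+1·7+3·5 = 34
R: 4·7+5·0 = 28 | 3·0+5·0+1·4+3·8 = 28
Z: 4·0+5·4 = 20 | 3·1+5·2+1·7+3·0 = 20
gcd(4,5,3,5,1,3) = 1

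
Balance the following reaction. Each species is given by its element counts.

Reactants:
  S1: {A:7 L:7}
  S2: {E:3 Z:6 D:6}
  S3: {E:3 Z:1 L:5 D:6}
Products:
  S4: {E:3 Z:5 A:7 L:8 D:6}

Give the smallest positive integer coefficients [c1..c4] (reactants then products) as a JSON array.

E: 5·0+4·3+1·3 = 15 | 5·3 = 15
Z: 5·0+4·6+1·1 = 25 | 5·5 = 25
A: 5·7+4·0+1·0 = 35 | 5·7 = 35
L: 5·7+4·0+1·5 = 40 | 5·8 = 40
D: 5·0+4·6+1·6 = 30 | 5·6 = 30
gcd(5,4,1,5) = 1

Coefficients: [5, 4, 1, 5]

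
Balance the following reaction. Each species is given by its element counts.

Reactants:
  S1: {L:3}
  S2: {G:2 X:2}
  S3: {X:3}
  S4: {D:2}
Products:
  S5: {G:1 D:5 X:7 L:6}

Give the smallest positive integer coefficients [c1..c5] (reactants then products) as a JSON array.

Coefficients: [4, 1, 4, 5, 2]

G: 4·0+1·2+4·0+5·0 = 2 | 2·1 = 2
D: 4·0+1·0+4·0+5·2 = 10 | 2·5 = 10
X: 4·0+1·2+4·3+5·0 = 14 | 2·7 = 14
L: 4·3+1·0+4·0+5·0 = 12 | 2·6 = 12
gcd(4,1,4,5,2) = 1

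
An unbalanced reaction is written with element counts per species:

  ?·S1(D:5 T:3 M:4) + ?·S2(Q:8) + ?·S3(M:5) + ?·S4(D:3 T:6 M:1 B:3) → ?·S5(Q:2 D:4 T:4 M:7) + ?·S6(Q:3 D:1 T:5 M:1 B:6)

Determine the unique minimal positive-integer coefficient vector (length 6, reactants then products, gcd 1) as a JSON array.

Coefficients: [2, 2, 5, 4, 5, 2]

Q: 2·0+2·8+5·0+4·0 = 16 | 5·2+2·3 = 16
D: 2·5+2·0+5·0+4·3 = 22 | 5·4+2·1 = 22
T: 2·3+2·0+5·0+4·6 = 30 | 5·4+2·5 = 30
M: 2·4+2·0+5·5+4·1 = 37 | 5·7+2·1 = 37
B: 2·0+2·0+5·0+4·3 = 12 | 5·0+2·6 = 12
gcd(2,2,5,4,5,2) = 1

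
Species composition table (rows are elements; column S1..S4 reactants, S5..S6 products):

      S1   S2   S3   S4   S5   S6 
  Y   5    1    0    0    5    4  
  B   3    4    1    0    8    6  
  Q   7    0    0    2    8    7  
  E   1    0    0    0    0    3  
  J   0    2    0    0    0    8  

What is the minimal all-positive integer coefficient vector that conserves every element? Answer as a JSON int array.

Coefficients: [3, 4, 5, 5, 3, 1]

Y: 3·5+4·1+5·0+5·0 = 19 | 3·5+1·4 = 19
B: 3·3+4·4+5·1+5·0 = 30 | 3·8+1·6 = 30
Q: 3·7+4·0+5·0+5·2 = 31 | 3·8+1·7 = 31
E: 3·1+4·0+5·0+5·0 = 3 | 3·0+1·3 = 3
J: 3·0+4·2+5·0+5·0 = 8 | 3·0+1·8 = 8
gcd(3,4,5,5,3,1) = 1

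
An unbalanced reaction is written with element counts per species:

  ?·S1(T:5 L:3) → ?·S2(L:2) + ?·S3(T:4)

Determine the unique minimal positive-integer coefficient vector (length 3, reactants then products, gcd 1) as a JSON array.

Coefficients: [4, 6, 5]

T: 4·5 = 20 | 6·0+5·4 = 20
L: 4·3 = 12 | 6·2+5·0 = 12
gcd(4,6,5) = 1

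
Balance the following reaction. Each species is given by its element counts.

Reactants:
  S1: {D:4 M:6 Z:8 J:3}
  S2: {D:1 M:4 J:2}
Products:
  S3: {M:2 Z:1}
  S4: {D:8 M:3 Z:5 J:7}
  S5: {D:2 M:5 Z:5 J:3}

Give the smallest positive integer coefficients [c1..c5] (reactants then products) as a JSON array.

D: 2·4+2·1 = 10 | 6·0+1·8+1·2 = 10
M: 2·6+2·4 = 20 | 6·2+1·3+1·5 = 20
Z: 2·8+2·0 = 16 | 6·1+1·5+1·5 = 16
J: 2·3+2·2 = 10 | 6·0+1·7+1·3 = 10
gcd(2,2,6,1,1) = 1

Coefficients: [2, 2, 6, 1, 1]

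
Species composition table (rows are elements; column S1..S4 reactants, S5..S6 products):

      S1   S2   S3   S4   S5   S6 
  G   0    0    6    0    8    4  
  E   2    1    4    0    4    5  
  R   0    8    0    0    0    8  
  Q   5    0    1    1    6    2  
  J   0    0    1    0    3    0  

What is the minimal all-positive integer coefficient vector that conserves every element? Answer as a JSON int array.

G: 2·0+5·0+6·6+6·0 = 36 | 2·8+5·4 = 36
E: 2·2+5·1+6·4+6·0 = 33 | 2·4+5·5 = 33
R: 2·0+5·8+6·0+6·0 = 40 | 2·0+5·8 = 40
Q: 2·5+5·0+6·1+6·1 = 22 | 2·6+5·2 = 22
J: 2·0+5·0+6·1+6·0 = 6 | 2·3+5·0 = 6
gcd(2,5,6,6,2,5) = 1

Coefficients: [2, 5, 6, 6, 2, 5]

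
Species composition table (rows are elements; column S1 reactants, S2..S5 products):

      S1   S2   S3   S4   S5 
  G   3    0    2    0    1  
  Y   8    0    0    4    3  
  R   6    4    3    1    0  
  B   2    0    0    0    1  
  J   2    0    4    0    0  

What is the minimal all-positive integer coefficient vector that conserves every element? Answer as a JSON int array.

Coefficients: [2, 2, 1, 1, 4]

G: 2·3 = 6 | 2·0+1·2+1·0+4·1 = 6
Y: 2·8 = 16 | 2·0+1·0+1·4+4·3 = 16
R: 2·6 = 12 | 2·4+1·3+1·1+4·0 = 12
B: 2·2 = 4 | 2·0+1·0+1·0+4·1 = 4
J: 2·2 = 4 | 2·0+1·4+1·0+4·0 = 4
gcd(2,2,1,1,4) = 1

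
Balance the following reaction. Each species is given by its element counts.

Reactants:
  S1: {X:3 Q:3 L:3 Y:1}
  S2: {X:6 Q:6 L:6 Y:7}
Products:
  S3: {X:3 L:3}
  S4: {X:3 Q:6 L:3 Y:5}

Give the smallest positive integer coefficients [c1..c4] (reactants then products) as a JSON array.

Coefficients: [4, 3, 5, 5]

X: 4·3+3·6 = 30 | 5·3+5·3 = 30
Q: 4·3+3·6 = 30 | 5·0+5·6 = 30
L: 4·3+3·6 = 30 | 5·3+5·3 = 30
Y: 4·1+3·7 = 25 | 5·0+5·5 = 25
gcd(4,3,5,5) = 1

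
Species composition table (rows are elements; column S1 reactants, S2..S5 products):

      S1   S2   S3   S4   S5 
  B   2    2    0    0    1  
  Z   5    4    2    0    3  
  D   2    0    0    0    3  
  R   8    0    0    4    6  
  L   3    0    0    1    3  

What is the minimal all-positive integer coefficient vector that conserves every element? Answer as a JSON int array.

Coefficients: [6, 4, 1, 6, 4]

B: 6·2 = 12 | 4·2+1·0+6·0+4·1 = 12
Z: 6·5 = 30 | 4·4+1·2+6·0+4·3 = 30
D: 6·2 = 12 | 4·0+1·0+6·0+4·3 = 12
R: 6·8 = 48 | 4·0+1·0+6·4+4·6 = 48
L: 6·3 = 18 | 4·0+1·0+6·1+4·3 = 18
gcd(6,4,1,6,4) = 1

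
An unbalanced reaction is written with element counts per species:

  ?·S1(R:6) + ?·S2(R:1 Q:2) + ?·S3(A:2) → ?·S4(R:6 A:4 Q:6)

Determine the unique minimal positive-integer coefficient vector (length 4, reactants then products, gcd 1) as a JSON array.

Coefficients: [1, 6, 4, 2]

R: 1·6+6·1+4·0 = 12 | 2·6 = 12
A: 1·0+6·0+4·2 = 8 | 2·4 = 8
Q: 1·0+6·2+4·0 = 12 | 2·6 = 12
gcd(1,6,4,2) = 1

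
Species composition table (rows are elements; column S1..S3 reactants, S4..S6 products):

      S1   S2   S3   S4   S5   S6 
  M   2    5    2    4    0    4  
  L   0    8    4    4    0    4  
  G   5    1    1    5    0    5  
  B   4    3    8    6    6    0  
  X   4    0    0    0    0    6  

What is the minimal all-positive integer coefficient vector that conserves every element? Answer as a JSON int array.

M: 6·2+2·5+3·2 = 28 | 3·4+6·0+4·4 = 28
L: 6·0+2·8+3·4 = 28 | 3·4+6·0+4·4 = 28
G: 6·5+2·1+3·1 = 35 | 3·5+6·0+4·5 = 35
B: 6·4+2·3+3·8 = 54 | 3·6+6·6+4·0 = 54
X: 6·4+2·0+3·0 = 24 | 3·0+6·0+4·6 = 24
gcd(6,2,3,3,6,4) = 1

Coefficients: [6, 2, 3, 3, 6, 4]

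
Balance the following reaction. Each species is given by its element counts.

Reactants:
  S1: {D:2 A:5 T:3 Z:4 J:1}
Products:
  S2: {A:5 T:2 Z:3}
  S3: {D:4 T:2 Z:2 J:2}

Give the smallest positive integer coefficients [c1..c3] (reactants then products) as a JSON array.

D: 2·2 = 4 | 2·0+1·4 = 4
A: 2·5 = 10 | 2·5+1·0 = 10
T: 2·3 = 6 | 2·2+1·2 = 6
Z: 2·4 = 8 | 2·3+1·2 = 8
J: 2·1 = 2 | 2·0+1·2 = 2
gcd(2,2,1) = 1

Coefficients: [2, 2, 1]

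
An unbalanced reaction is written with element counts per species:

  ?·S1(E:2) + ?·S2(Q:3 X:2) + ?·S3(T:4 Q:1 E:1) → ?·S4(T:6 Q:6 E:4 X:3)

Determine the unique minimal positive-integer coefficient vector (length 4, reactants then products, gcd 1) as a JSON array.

Coefficients: [5, 6, 6, 4]

T: 5·0+6·0+6·4 = 24 | 4·6 = 24
Q: 5·0+6·3+6·1 = 24 | 4·6 = 24
E: 5·2+6·0+6·1 = 16 | 4·4 = 16
X: 5·0+6·2+6·0 = 12 | 4·3 = 12
gcd(5,6,6,4) = 1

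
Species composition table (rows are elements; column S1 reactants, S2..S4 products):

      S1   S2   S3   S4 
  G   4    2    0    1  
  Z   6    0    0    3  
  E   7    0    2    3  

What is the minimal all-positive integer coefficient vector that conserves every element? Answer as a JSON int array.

G: 2·4 = 8 | 2·2+1·0+4·1 = 8
Z: 2·6 = 12 | 2·0+1·0+4·3 = 12
E: 2·7 = 14 | 2·0+1·2+4·3 = 14
gcd(2,2,1,4) = 1

Coefficients: [2, 2, 1, 4]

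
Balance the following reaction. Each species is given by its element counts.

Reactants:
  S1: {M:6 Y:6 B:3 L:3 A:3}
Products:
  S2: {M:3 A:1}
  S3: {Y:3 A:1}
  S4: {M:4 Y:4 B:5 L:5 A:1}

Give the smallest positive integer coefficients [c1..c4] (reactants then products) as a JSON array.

Coefficients: [5, 6, 6, 3]

M: 5·6 = 30 | 6·3+6·0+3·4 = 30
Y: 5·6 = 30 | 6·0+6·3+3·4 = 30
B: 5·3 = 15 | 6·0+6·0+3·5 = 15
L: 5·3 = 15 | 6·0+6·0+3·5 = 15
A: 5·3 = 15 | 6·1+6·1+3·1 = 15
gcd(5,6,6,3) = 1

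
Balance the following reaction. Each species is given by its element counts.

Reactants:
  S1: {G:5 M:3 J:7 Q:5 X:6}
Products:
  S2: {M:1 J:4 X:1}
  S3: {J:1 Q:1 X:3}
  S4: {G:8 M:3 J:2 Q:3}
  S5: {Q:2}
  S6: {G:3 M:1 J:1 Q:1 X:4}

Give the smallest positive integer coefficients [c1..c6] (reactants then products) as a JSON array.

G: 5·5 = 25 | 6·0+4·0+2·8+6·0+3·3 = 25
M: 5·3 = 15 | 6·1+4·0+2·3+6·0+3·1 = 15
J: 5·7 = 35 | 6·4+4·1+2·2+6·0+3·1 = 35
Q: 5·5 = 25 | 6·0+4·1+2·3+6·2+3·1 = 25
X: 5·6 = 30 | 6·1+4·3+2·0+6·0+3·4 = 30
gcd(5,6,4,2,6,3) = 1

Coefficients: [5, 6, 4, 2, 6, 3]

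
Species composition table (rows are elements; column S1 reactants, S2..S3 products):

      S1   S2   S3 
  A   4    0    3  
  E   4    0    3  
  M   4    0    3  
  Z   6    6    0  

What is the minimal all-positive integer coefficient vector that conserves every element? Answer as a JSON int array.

Coefficients: [3, 3, 4]

A: 3·4 = 12 | 3·0+4·3 = 12
E: 3·4 = 12 | 3·0+4·3 = 12
M: 3·4 = 12 | 3·0+4·3 = 12
Z: 3·6 = 18 | 3·6+4·0 = 18
gcd(3,3,4) = 1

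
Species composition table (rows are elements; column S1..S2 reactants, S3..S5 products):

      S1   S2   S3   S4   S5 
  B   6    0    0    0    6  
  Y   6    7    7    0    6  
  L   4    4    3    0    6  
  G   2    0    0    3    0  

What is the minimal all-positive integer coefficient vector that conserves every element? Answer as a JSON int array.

Coefficients: [3, 6, 6, 2, 3]

B: 3·6+6·0 = 18 | 6·0+2·0+3·6 = 18
Y: 3·6+6·7 = 60 | 6·7+2·0+3·6 = 60
L: 3·4+6·4 = 36 | 6·3+2·0+3·6 = 36
G: 3·2+6·0 = 6 | 6·0+2·3+3·0 = 6
gcd(3,6,6,2,3) = 1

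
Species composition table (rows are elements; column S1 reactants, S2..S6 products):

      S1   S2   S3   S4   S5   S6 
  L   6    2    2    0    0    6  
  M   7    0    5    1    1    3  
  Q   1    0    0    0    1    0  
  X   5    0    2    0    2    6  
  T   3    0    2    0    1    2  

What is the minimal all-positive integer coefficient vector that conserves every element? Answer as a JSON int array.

L: 4·6 = 24 | 6·2+3·2+6·0+4·0+1·6 = 24
M: 4·7 = 28 | 6·0+3·5+6·1+4·1+1·3 = 28
Q: 4·1 = 4 | 6·0+3·0+6·0+4·1+1·0 = 4
X: 4·5 = 20 | 6·0+3·2+6·0+4·2+1·6 = 20
T: 4·3 = 12 | 6·0+3·2+6·0+4·1+1·2 = 12
gcd(4,6,3,6,4,1) = 1

Coefficients: [4, 6, 3, 6, 4, 1]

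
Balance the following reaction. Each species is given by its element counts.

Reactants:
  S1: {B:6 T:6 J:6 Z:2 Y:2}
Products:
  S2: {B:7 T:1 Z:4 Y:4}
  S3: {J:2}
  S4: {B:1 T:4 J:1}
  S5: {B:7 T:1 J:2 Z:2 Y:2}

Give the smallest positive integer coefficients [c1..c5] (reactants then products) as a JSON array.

Coefficients: [3, 1, 6, 4, 1]

B: 3·6 = 18 | 1·7+6·0+4·1+1·7 = 18
T: 3·6 = 18 | 1·1+6·0+4·4+1·1 = 18
J: 3·6 = 18 | 1·0+6·2+4·1+1·2 = 18
Z: 3·2 = 6 | 1·4+6·0+4·0+1·2 = 6
Y: 3·2 = 6 | 1·4+6·0+4·0+1·2 = 6
gcd(3,1,6,4,1) = 1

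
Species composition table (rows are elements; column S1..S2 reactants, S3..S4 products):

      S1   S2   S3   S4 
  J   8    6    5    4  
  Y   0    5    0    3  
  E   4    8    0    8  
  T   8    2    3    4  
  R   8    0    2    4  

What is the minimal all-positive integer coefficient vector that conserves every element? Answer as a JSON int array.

Coefficients: [4, 3, 6, 5]

J: 4·8+3·6 = 50 | 6·5+5·4 = 50
Y: 4·0+3·5 = 15 | 6·0+5·3 = 15
E: 4·4+3·8 = 40 | 6·0+5·8 = 40
T: 4·8+3·2 = 38 | 6·3+5·4 = 38
R: 4·8+3·0 = 32 | 6·2+5·4 = 32
gcd(4,3,6,5) = 1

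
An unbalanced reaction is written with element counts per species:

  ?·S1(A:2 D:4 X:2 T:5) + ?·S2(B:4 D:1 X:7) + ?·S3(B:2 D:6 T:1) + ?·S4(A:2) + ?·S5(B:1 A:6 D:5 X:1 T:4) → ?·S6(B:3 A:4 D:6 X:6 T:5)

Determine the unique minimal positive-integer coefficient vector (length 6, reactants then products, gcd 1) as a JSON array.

B: 4·0+3·4+1·2+3·0+1·1 = 15 | 5·3 = 15
A: 4·2+3·0+1·0+3·2+1·6 = 20 | 5·4 = 20
D: 4·4+3·1+1·6+3·0+1·5 = 30 | 5·6 = 30
X: 4·2+3·7+1·0+3·0+1·1 = 30 | 5·6 = 30
T: 4·5+3·0+1·1+3·0+1·4 = 25 | 5·5 = 25
gcd(4,3,1,3,1,5) = 1

Coefficients: [4, 3, 1, 3, 1, 5]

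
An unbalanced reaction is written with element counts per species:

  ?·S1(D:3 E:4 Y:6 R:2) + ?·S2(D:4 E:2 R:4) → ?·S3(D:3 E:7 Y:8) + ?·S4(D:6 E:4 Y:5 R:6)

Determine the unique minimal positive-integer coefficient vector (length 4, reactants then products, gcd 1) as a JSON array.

Coefficients: [6, 3, 2, 4]

D: 6·3+3·4 = 30 | 2·3+4·6 = 30
E: 6·4+3·2 = 30 | 2·7+4·4 = 30
Y: 6·6+3·0 = 36 | 2·8+4·5 = 36
R: 6·2+3·4 = 24 | 2·0+4·6 = 24
gcd(6,3,2,4) = 1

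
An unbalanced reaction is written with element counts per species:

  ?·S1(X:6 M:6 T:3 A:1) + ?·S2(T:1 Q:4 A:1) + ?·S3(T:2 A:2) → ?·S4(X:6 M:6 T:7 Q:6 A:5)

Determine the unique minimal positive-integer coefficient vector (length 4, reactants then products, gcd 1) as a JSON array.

X: 4·6+6·0+5·0 = 24 | 4·6 = 24
M: 4·6+6·0+5·0 = 24 | 4·6 = 24
T: 4·3+6·1+5·2 = 28 | 4·7 = 28
Q: 4·0+6·4+5·0 = 24 | 4·6 = 24
A: 4·1+6·1+5·2 = 20 | 4·5 = 20
gcd(4,6,5,4) = 1

Coefficients: [4, 6, 5, 4]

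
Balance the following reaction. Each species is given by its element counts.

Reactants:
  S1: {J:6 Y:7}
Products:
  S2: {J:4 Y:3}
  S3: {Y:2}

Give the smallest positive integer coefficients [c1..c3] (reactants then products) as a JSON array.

J: 4·6 = 24 | 6·4+5·0 = 24
Y: 4·7 = 28 | 6·3+5·2 = 28
gcd(4,6,5) = 1

Coefficients: [4, 6, 5]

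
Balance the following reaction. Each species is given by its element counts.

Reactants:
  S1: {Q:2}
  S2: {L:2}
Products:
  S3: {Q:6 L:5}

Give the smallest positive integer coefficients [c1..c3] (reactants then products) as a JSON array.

Coefficients: [6, 5, 2]

Q: 6·2+5·0 = 12 | 2·6 = 12
L: 6·0+5·2 = 10 | 2·5 = 10
gcd(6,5,2) = 1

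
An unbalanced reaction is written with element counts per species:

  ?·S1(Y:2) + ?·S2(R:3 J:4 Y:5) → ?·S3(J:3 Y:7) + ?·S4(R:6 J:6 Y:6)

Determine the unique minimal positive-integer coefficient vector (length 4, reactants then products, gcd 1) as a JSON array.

R: 1·0+6·3 = 18 | 2·0+3·6 = 18
J: 1·0+6·4 = 24 | 2·3+3·6 = 24
Y: 1·2+6·5 = 32 | 2·7+3·6 = 32
gcd(1,6,2,3) = 1

Coefficients: [1, 6, 2, 3]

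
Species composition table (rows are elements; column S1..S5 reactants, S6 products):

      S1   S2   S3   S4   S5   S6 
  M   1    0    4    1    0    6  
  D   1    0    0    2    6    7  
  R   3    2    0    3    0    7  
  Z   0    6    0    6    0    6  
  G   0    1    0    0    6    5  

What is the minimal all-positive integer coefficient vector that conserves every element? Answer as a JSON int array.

M: 6·1+2·0+4·4+2·1+3·0 = 24 | 4·6 = 24
D: 6·1+2·0+4·0+2·2+3·6 = 28 | 4·7 = 28
R: 6·3+2·2+4·0+2·3+3·0 = 28 | 4·7 = 28
Z: 6·0+2·6+4·0+2·6+3·0 = 24 | 4·6 = 24
G: 6·0+2·1+4·0+2·0+3·6 = 20 | 4·5 = 20
gcd(6,2,4,2,3,4) = 1

Coefficients: [6, 2, 4, 2, 3, 4]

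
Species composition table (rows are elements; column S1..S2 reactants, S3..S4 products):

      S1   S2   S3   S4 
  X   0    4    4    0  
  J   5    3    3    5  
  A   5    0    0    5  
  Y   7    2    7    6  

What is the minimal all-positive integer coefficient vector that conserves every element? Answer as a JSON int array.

X: 5·0+1·4 = 4 | 1·4+5·0 = 4
J: 5·5+1·3 = 28 | 1·3+5·5 = 28
A: 5·5+1·0 = 25 | 1·0+5·5 = 25
Y: 5·7+1·2 = 37 | 1·7+5·6 = 37
gcd(5,1,1,5) = 1

Coefficients: [5, 1, 1, 5]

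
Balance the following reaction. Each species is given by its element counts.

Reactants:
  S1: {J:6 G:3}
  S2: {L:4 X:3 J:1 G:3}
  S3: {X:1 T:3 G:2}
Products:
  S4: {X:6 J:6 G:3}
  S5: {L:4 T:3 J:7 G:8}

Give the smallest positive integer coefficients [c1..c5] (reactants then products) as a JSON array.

L: 5·0+3·4+3·0 = 12 | 2·0+3·4 = 12
X: 5·0+3·3+3·1 = 12 | 2·6+3·0 = 12
T: 5·0+3·0+3·3 = 9 | 2·0+3·3 = 9
J: 5·6+3·1+3·0 = 33 | 2·6+3·7 = 33
G: 5·3+3·3+3·2 = 30 | 2·3+3·8 = 30
gcd(5,3,3,2,3) = 1

Coefficients: [5, 3, 3, 2, 3]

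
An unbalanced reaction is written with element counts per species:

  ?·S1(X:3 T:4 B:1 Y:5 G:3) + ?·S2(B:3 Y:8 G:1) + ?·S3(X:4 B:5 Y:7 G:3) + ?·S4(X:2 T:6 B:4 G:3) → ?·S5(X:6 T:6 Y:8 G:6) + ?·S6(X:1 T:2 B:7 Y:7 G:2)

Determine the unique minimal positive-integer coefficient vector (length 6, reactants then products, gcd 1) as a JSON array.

X: 1·3+4·0+2·4+3·2 = 17 | 2·6+5·1 = 17
T: 1·4+4·0+2·0+3·6 = 22 | 2·6+5·2 = 22
B: 1·1+4·3+2·5+3·4 = 35 | 2·0+5·7 = 35
Y: 1·5+4·8+2·7+3·0 = 51 | 2·8+5·7 = 51
G: 1·3+4·1+2·3+3·3 = 22 | 2·6+5·2 = 22
gcd(1,4,2,3,2,5) = 1

Coefficients: [1, 4, 2, 3, 2, 5]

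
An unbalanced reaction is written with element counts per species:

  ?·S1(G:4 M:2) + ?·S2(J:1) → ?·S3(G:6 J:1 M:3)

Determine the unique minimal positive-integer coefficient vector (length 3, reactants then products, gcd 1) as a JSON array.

G: 3·4+2·0 = 12 | 2·6 = 12
J: 3·0+2·1 = 2 | 2·1 = 2
M: 3·2+2·0 = 6 | 2·3 = 6
gcd(3,2,2) = 1

Coefficients: [3, 2, 2]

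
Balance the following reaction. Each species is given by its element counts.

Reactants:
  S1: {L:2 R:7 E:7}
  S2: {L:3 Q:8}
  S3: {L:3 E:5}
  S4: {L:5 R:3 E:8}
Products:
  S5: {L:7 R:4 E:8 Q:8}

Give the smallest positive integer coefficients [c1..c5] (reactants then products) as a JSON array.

L: 2·2+5·3+2·3+2·5 = 35 | 5·7 = 35
R: 2·7+5·0+2·0+2·3 = 20 | 5·4 = 20
E: 2·7+5·0+2·5+2·8 = 40 | 5·8 = 40
Q: 2·0+5·8+2·0+2·0 = 40 | 5·8 = 40
gcd(2,5,2,2,5) = 1

Coefficients: [2, 5, 2, 2, 5]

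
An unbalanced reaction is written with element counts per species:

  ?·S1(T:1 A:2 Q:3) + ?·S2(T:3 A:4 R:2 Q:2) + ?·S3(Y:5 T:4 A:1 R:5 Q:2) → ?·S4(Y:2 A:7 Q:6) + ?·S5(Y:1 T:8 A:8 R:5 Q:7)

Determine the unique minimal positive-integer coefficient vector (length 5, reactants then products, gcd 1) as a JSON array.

Coefficients: [5, 5, 1, 1, 3]

Y: 5·0+5·0+1·5 = 5 | 1·2+3·1 = 5
T: 5·1+5·3+1·4 = 24 | 1·0+3·8 = 24
A: 5·2+5·4+1·1 = 31 | 1·7+3·8 = 31
R: 5·0+5·2+1·5 = 15 | 1·0+3·5 = 15
Q: 5·3+5·2+1·2 = 27 | 1·6+3·7 = 27
gcd(5,5,1,1,3) = 1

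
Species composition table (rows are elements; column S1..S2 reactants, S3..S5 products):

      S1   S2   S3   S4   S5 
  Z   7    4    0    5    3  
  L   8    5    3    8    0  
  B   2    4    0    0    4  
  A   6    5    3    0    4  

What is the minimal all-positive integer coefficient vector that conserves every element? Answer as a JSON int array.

Coefficients: [2, 4, 4, 3, 5]

Z: 2·7+4·4 = 30 | 4·0+3·5+5·3 = 30
L: 2·8+4·5 = 36 | 4·3+3·8+5·0 = 36
B: 2·2+4·4 = 20 | 4·0+3·0+5·4 = 20
A: 2·6+4·5 = 32 | 4·3+3·0+5·4 = 32
gcd(2,4,4,3,5) = 1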